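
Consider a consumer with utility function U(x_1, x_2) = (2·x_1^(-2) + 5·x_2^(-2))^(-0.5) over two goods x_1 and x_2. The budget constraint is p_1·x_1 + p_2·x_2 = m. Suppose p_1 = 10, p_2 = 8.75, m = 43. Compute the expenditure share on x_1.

share on x_1 = 0.4461

MRS = MU_x_1/MU_x_2 = (2/5)·(x_2/x_1)^(3). Set equal to p_1/p_2.
Hence x_2/x_1 = ((5/2)·p_1/p_2)^(1/(3)), i.e. raised to the 1/3 power.
With the ratio pinned down, the budget gives x_1* = m/(p_1 + p_2·(x_2/x_1)) and x_2* = (x_2/x_1)·x_1*.
Numerically x_2/x_1 = 1.418983, so x_1* = 43/(10 + 8.75·1.418983) = 1.9183 and x_2* = 1.418983·1.9183 = 2.722.
Expenditure on x_1: 10·1.9183 = 19.1826; share = 0.4461.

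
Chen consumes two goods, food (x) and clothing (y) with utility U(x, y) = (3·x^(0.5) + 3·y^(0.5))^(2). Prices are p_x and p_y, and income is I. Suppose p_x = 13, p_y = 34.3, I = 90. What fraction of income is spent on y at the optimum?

share on y = 0.2748

MRS = MU_x/MU_y = (y/x)^(0.5). Set equal to p_x/p_y.
Hence y/x = (p_x/p_y)^(1/(0.5)), i.e. raised to the 2 power.
Substitute y = (y/x)·x into the budget: x* = I/(p_x + p_y·(y/x)).
Numerically y/x = 0.143648, so x* = 90/(13 + 34.3·0.143648) = 5.0203 and y* = 0.143648·5.0203 = 0.7212.
Expenditure on y: 34.3·0.7212 = 24.7357; share = 0.2748.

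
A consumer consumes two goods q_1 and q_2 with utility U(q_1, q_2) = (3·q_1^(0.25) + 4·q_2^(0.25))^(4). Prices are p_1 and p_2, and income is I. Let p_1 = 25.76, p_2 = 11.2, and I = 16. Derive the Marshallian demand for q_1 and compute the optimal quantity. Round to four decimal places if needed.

From the CES first-order condition, (3/4)·(q_2/q_1)^(0.75) = p_1/p_2.
Solve for the ratio: q_2/q_1 = [(4/3)·p_1/p_2]^(4/3).
Substitute q_2 = (q_2/q_1)·q_1 into the budget: q_1* = I/(p_1 + p_2·(q_2/q_1)).
Numerically q_2/q_1 = 4.455421, so q_1* = 16/(25.76 + 11.2·4.455421) = 0.2115.

q_1* = 0.2115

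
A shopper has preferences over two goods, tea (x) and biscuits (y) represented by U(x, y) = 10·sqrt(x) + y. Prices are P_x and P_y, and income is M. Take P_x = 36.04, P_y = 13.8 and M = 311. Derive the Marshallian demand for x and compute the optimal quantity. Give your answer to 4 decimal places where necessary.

MU_x = 5/√x, MU_y = 1. Tangency: 5/√x = P_x/P_y.
Solve: √x = 5·P_y/P_x, so x*(P_x,P_y) = (5·P_y/P_x)², and y* = (M − P_x·x*)/P_y.
Plugging in: x* = (5·13.8/36.04)² = 3.6655.

x* = 3.6655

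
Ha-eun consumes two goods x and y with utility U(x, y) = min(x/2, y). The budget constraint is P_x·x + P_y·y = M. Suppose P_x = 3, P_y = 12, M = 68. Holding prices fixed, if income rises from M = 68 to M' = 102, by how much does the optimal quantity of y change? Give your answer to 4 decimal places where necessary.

Δy* = 1.8889

With perfect complements, no substitution: consume in ratio x:y = 2:1.
Budget: P_x·x + P_y·(1/2)·x = M, so (2·P_x + P_y)·x = 2·M.
Demand: x*(P_x,P_y,M) = 2·M/(2·P_x + P_y), y* = M/(2·P_x + P_y).
Here 2·3 + 12 = 18, giving y* = 3.7778.
At M' = 102: y* = 5.6667. Change: 5.6667 − 3.7778 = 1.8889.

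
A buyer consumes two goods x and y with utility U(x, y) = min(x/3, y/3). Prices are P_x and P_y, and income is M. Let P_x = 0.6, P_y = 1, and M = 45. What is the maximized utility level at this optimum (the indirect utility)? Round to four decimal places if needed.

V = 9.375

Leontief preferences: the optimum is at the kink where x/3 = y/3, i.e. y = x.
Budget: P_x·x + P_y·x = M, so (3·P_x + 3·P_y)·x = 3·M.
Demand: x*(P_x,P_y,M) = 3·M/(3·P_x + 3·P_y), y* = 3·M/(3·P_x + 3·P_y).
Here 3·0.6 + 3·1 = 4.8, giving x* = 28.125 and y* = 28.125.
Utility at the optimum: U(28.125, 28.125) = 9.375.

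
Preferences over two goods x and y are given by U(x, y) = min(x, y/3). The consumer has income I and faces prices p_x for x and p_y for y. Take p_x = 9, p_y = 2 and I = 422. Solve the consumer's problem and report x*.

x* = 28.1333

With perfect complements, no substitution: consume in ratio x:y = 1:3.
Budget: p_x·x + p_y·3·x = I, so (p_x + 3·p_y)·x = I.
Demand: x*(p_x,p_y,I) = I/(p_x + 3·p_y), y* = 3·I/(p_x + 3·p_y).
Here 9 + 3·2 = 15, giving x* = 28.1333.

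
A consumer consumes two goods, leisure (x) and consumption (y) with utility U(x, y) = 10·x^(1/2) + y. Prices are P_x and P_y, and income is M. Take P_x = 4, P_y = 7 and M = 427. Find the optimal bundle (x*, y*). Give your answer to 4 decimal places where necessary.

x* = 76.5625, y* = 17.25

Solve: √x = 5·P_y/P_x, so x*(P_x,P_y) = (5·P_y/P_x)², and y* = (M − P_x·x*)/P_y.
Plugging in: x* = (5·7/4)² = 76.5625, y* = 17.25.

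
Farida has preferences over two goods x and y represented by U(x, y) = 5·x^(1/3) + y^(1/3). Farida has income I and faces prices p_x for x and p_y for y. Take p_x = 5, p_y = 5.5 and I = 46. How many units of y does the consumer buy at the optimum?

From the CES first-order condition, 5·(y/x)^(2/3) = p_x/p_y.
Solve for the ratio: y/x = [(1/5)·p_x/p_y]^(1.5).
Substitute y = (y/x)·x into the budget: x* = I/(p_x + p_y·(y/x)).
Numerically y/x = 0.077528, so x* = 46/(5 + 5.5·0.077528) = 8.4771 and y* = 0.077528·8.4771 = 0.6572.

y* = 0.6572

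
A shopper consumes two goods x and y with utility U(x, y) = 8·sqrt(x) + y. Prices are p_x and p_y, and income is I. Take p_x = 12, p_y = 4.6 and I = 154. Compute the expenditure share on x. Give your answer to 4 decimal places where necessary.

MU_x = 4/√x, MU_y = 1. Tangency: 4/√x = p_x/p_y.
Thus x* = (4·p_y/p_x)² — independent of I — with the rest of income spent on y.
Plugging in: x* = (4·4.6/12)² = 2.3511, y* = 27.3449.
Expenditure on x: 12·2.3511 = 28.2133; share = 0.1832.

share on x = 0.1832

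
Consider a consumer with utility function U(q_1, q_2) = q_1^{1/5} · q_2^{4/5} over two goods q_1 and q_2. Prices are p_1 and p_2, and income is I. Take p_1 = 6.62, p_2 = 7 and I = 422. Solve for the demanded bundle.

Demand: q_1*(p_1,p_2,I) = 0.2·I/p_1 and q_2* = 0.8·I/p_2.
At p_1=6.62, p_2=7, I=422: q_1* = 0.2·422/6.62 = 12.7492, q_2* = 48.2286.

q_1* = 12.7492, q_2* = 48.2286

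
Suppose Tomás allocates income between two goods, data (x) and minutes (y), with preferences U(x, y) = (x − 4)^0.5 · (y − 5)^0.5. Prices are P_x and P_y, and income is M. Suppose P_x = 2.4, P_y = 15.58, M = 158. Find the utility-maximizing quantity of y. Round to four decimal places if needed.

Discretionary income = 158 − 4·2.4 − 5·15.58 = 70.5; y* = 5 + 0.5·70.5/15.58 = 7.2625.

y* = 7.2625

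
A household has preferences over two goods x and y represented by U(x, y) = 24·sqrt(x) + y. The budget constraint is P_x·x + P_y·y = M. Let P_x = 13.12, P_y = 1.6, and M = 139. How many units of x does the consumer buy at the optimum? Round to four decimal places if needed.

Set MRS = P_x/P_y: 12·x^(−1/2) = P_x/P_y.
Thus x* = (12·P_y/P_x)² — independent of M — with the rest of income spent on y.
Plugging in: x* = (12·1.6/13.12)² = 2.1416.

x* = 2.1416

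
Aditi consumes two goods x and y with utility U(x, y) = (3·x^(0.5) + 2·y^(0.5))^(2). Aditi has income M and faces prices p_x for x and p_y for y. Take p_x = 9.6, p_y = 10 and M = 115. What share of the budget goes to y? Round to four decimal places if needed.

With the ratio pinned down, the budget gives x* = M/(p_x + p_y·(y/x)) and y* = (y/x)·x*.
Numerically y/x = 0.4096, so x* = 115/(9.6 + 10·0.4096) = 8.3966 and y* = 0.4096·8.3966 = 3.4393.
Expenditure on y: 10·3.4393 = 34.3925; share = 0.2991.

share on y = 0.2991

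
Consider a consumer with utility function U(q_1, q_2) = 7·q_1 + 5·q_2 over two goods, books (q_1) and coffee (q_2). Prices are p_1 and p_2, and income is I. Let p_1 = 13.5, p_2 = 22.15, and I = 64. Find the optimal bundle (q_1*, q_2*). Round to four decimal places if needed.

q_1* = 4.7407, q_2* = 0

Linear utility — the consumer picks whichever good has higher MU/price: 7/13.5 = 0.5185 vs 5/22.15 = 0.2257.
q_1 gives more utility per dollar, so spend all income on q_1: q_1* = I/p_1, q_2* = 0.
Numerically: q_1* = 4.7407, q_2* = 0.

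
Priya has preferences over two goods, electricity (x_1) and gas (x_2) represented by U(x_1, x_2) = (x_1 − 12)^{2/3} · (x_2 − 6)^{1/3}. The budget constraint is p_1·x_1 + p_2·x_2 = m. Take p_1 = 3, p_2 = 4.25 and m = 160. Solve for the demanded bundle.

Let x_1' = x_1−12, x_2' = x_2−6. MRS = 2·x_2'/x_1' = p_1/p_2.
After buying the subsistence bundle (12, 6), a share 2/3 of the remaining income goes to x_1: x_1* = 12 + 2/3·(m − 12p_1 − 6p_2)/p_1.
Discretionary income = 160 − 12·3 − 6·4.25 = 98.5; x_1* = 12 + 2/3·98.5/3 = 33.8889; x_2* = 6 + 1/3·98.5/4.25 = 13.7255.

x_1* = 33.8889, x_2* = 13.7255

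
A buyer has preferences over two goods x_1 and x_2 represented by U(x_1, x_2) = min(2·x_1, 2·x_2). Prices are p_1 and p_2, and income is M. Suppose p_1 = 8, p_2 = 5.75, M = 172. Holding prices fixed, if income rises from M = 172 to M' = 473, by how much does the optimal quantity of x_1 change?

Δx_1* = 21.8909

Here 2·8 + 2·5.75 = 27.5, giving x_1* = 12.5091.
At M' = 473: x_1* = 34.4. Change: 34.4 − 12.5091 = 21.8909.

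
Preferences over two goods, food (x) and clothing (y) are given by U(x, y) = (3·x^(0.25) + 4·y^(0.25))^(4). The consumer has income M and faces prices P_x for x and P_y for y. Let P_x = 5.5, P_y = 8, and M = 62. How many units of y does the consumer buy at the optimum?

MRS = MU_x/MU_y = (3/4)·(y/x)^(0.75). Set equal to P_x/P_y.
Hence y/x = ((4/3)·P_x/P_y)^(1/(0.75)), i.e. raised to the 4/3 power.
Substitute y = (y/x)·x into the budget: x* = M/(P_x + P_y·(y/x)).
Numerically y/x = 0.890462, so x* = 62/(5.5 + 8·0.890462) = 4.9114 and y* = 0.890462·4.9114 = 4.3734.

y* = 4.3734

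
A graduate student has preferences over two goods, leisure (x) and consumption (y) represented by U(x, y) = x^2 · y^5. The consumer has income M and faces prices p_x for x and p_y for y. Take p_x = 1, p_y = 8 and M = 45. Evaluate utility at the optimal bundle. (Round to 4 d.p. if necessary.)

MU_x/MU_y = (2·y)/(5·x); tangency sets this equal to p_x/p_y.
So 2·p_y·y = 5·p_x·x; combined with the budget, a share 2/7 of income goes to x.
Demand: x*(p_x,p_y,M) = 2/7·M/p_x and y* = 5/7·M/p_y.
At p_x=1, p_y=8, M=45: x* = 2/7·45/1 = 12.8571, y* = 4.0179.
Utility at the optimum: U(12.8571, 4.0179) = 173085.7819.

V = 173085.7819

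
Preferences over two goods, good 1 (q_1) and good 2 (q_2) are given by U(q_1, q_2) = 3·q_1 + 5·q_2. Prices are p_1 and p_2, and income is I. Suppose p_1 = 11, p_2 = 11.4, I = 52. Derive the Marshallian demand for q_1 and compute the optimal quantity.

Perfect substitutes: compare marginal utility per dollar. 3/p_1 vs 5/p_2 → 0.2727 vs 0.4386.
q_2 gives more utility per dollar, so spend all income on q_2: q_2* = I/p_2, q_1* = 0.
Numerically: q_1* = 0, q_2* = 4.5614.

q_1* = 0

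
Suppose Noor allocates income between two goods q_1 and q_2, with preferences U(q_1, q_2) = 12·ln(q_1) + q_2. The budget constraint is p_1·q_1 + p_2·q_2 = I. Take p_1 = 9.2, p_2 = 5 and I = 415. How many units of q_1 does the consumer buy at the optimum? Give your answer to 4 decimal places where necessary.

q_1* = 6.5217

MU_q_1 = 12/q_1, MU_q_2 = 1. Tangency: 12/q_1 = p_1/p_2.
So q_1*(p_1,p_2) = 12·p_2/p_1, independent of income; and q_2* = (I − 12·p_2)/p_2.
At the given prices: q_1* = 12·5/9.2 = 6.5217.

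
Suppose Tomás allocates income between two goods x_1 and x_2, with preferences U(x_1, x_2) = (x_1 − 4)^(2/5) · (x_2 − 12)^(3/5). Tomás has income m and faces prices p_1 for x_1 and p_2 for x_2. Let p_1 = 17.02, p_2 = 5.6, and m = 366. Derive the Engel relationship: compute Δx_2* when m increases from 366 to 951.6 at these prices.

Δx_2* = 62.7429

Discretionary income = 366 − 4·17.02 − 12·5.6 = 230.72; x_2* = 12 + 0.6·230.72/5.6 = 36.72.
At m' = 951.6: x_2* = 99.4629. Change: 99.4629 − 36.72 = 62.7429.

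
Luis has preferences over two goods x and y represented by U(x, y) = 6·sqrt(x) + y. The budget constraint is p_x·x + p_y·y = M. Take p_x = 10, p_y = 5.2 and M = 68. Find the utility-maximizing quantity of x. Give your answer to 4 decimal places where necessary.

Utility is quasi-linear in y; the FOC for x is 3/√x = p_x/p_y.
Thus x* = (3·p_y/p_x)² — independent of M — with the rest of income spent on y.
Plugging in: x* = (3·5.2/10)² = 2.4336.

x* = 2.4336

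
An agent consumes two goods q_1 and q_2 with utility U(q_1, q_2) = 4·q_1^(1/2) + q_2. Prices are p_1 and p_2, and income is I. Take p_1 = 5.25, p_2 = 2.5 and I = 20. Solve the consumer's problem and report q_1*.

Solve: √q_1 = 2·p_2/p_1, so q_1*(p_1,p_2) = (2·p_2/p_1)², and q_2* = (I − p_1·q_1*)/p_2.
Plugging in: q_1* = (2·2.5/5.25)² = 0.907.

q_1* = 0.907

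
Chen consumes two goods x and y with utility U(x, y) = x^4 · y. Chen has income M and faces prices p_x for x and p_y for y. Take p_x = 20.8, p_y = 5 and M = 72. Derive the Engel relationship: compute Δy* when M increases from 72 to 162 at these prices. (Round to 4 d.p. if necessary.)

The MRS is 4·y/x. Set MRS = p_x/p_y.
Rearranging, p_y·y = (1/4)·p_x·x. Substituting into the budget gives p_x·x·(1 + (1/4)) = M.
Demand: x*(p_x,p_y,M) = 0.8·M/p_x and y* = 0.2·M/p_y.
At p_x=20.8, p_y=5, M=72: y* = 0.2·72/5 = 2.88.
At M' = 162: y* = 6.48. Change: 6.48 − 2.88 = 3.6.

Δy* = 3.6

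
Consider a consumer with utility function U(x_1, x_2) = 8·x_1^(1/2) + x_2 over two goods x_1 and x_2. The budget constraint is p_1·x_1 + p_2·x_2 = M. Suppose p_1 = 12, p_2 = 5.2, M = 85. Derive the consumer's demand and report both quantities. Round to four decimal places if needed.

MU_x_1 = 4/√x_1, MU_x_2 = 1. Tangency: 4/√x_1 = p_1/p_2.
Thus x_1* = (4·p_2/p_1)² — independent of M — with the rest of income spent on x_2.
Plugging in: x_1* = (4·5.2/12)² = 3.0044, x_2* = 9.4128.

x_1* = 3.0044, x_2* = 9.4128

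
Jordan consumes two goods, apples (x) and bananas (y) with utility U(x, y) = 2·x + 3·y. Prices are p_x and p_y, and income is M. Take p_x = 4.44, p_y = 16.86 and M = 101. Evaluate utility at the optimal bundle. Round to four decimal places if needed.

V = 45.4955

Perfect substitutes: compare marginal utility per dollar. 2/p_x vs 3/p_y → 0.4505 vs 0.1779.
x gives more utility per dollar, so spend all income on x: x* = M/p_x, y* = 0.
Numerically: x* = 22.7477, y* = 0.
Utility at the optimum: U(22.7477, 0) = 45.4955.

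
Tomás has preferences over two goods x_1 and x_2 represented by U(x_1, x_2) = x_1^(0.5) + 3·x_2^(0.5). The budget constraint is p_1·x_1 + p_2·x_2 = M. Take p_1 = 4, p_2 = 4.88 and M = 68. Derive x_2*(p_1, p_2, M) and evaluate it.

x_2* = 12.271

From the CES first-order condition, (1/3)·(x_2/x_1)^(0.5) = p_1/p_2.
Solve for the ratio: x_2/x_1 = [3·p_1/p_2]^(2).
With the ratio pinned down, the budget gives x_1* = M/(p_1 + p_2·(x_2/x_1)) and x_2* = (x_2/x_1)·x_1*.
Numerically x_2/x_1 = 6.046762, so x_1* = 68/(4 + 4.88·6.046762) = 2.0294 and x_2* = 6.046762·2.0294 = 12.271.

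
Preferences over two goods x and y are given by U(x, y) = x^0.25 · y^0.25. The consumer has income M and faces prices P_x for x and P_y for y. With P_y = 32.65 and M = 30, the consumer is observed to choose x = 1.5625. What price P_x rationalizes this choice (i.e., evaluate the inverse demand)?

Tangency: MRS = y/x = P_x/P_y.
Rearranging, P_y·y = P_x·x. Substituting into the budget gives P_x·x·(1 + 1) = M.
Demand: x*(P_x,P_y,M) = 0.5·M/P_x and y* = 0.5·M/P_y.
Set x* = 1.5625 in the demand function and solve for P_x: P_x = 9.6.

P_x = 9.6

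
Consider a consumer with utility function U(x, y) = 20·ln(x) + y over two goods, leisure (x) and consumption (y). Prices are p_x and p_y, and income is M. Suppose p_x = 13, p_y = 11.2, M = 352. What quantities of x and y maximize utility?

x* = 17.2308, y* = 11.4286

Set MRS = p_x/p_y: (20/x)/1 = p_x/p_y.
So x*(p_x,p_y) = 20·p_y/p_x, independent of income; and y* = (M − 20·p_y)/p_y.
At the given prices: x* = 20·11.2/13 = 17.2308, and y* = 11.4286.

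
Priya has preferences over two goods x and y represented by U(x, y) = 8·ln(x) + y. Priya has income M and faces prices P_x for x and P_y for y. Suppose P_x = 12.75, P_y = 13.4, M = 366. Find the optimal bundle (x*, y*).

So x*(P_x,P_y) = 8·P_y/P_x, independent of income; and y* = (M − 8·P_y)/P_y.
At the given prices: x* = 8·13.4/12.75 = 8.4078, and y* = 19.3134.

x* = 8.4078, y* = 19.3134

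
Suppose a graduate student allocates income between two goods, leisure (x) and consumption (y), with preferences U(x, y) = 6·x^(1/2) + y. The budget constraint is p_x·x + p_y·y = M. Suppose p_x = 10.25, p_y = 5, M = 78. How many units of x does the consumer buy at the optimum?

MU_x = 3/√x, MU_y = 1. Tangency: 3/√x = p_x/p_y.
Solve: √x = 3·p_y/p_x, so x*(p_x,p_y) = (3·p_y/p_x)², and y* = (M − p_x·x*)/p_y.
Plugging in: x* = (3·5/10.25)² = 2.1416.

x* = 2.1416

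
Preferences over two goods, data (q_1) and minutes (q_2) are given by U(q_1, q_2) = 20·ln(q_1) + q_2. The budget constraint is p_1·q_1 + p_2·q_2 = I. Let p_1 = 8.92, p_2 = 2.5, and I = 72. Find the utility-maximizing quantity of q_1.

MU_q_1 = 20/q_1, MU_q_2 = 1. Tangency: 20/q_1 = p_1/p_2.
So q_1*(p_1,p_2) = 20·p_2/p_1, independent of income; and q_2* = (I − 20·p_2)/p_2.
At the given prices: q_1* = 20·2.5/8.92 = 5.6054.

q_1* = 5.6054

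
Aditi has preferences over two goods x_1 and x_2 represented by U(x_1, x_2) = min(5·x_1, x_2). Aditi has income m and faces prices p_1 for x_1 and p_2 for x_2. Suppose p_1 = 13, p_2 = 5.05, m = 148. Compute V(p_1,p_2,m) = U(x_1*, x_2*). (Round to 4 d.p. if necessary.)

With perfect complements, no substitution: consume in ratio x_1:x_2 = 1:5.
Budget: p_1·x_1 + p_2·5·x_1 = m, so (p_1 + 5·p_2)·x_1 = m.
Demand: x_1*(p_1,p_2,m) = m/(p_1 + 5·p_2), x_2* = 5·m/(p_1 + 5·p_2).
Here 13 + 5·5.05 = 38.25, giving x_1* = 3.8693 and x_2* = 19.3464.
Utility at the optimum: U(3.8693, 19.3464) = 19.3464.

V = 19.3464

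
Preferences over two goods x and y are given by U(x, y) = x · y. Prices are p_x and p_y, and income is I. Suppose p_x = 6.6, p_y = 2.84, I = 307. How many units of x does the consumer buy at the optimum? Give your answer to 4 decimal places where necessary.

x* = 23.2576

The MRS is y/x. Set MRS = p_x/p_y.
So p_y·y = p_x·x; combined with the budget, a share 0.5 of income goes to x.
Demand: x*(p_x,p_y,I) = 0.5·I/p_x and y* = 0.5·I/p_y.
At p_x=6.6, p_y=2.84, I=307: x* = 0.5·307/6.6 = 23.2576.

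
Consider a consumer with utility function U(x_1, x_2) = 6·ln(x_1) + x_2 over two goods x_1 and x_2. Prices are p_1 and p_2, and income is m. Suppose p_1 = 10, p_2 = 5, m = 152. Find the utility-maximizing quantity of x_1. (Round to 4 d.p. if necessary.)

MU_x_1 = 6/x_1, MU_x_2 = 1. Tangency: 6/x_1 = p_1/p_2.
So x_1*(p_1,p_2) = 6·p_2/p_1, independent of income; and x_2* = (m − 6·p_2)/p_2.
At the given prices: x_1* = 6·5/10 = 3.

x_1* = 3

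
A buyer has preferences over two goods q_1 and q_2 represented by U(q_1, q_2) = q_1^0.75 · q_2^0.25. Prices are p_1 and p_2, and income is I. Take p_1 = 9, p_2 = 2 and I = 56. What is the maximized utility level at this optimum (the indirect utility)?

V = 5.1645

MU_q_1/MU_q_2 = (0.75·q_2)/(0.25·q_1); tangency sets this equal to p_1/p_2.
Rearranging, p_2·q_2 = (1/3)·p_1·q_1. Substituting into the budget gives p_1·q_1·(1 + (1/3)) = I.
Demand: q_1*(p_1,p_2,I) = 0.75·I/p_1 and q_2* = 0.25·I/p_2.
At p_1=9, p_2=2, I=56: q_1* = 0.75·56/9 = 4.6667, q_2* = 7.
Utility at the optimum: U(4.6667, 7) = 5.1645.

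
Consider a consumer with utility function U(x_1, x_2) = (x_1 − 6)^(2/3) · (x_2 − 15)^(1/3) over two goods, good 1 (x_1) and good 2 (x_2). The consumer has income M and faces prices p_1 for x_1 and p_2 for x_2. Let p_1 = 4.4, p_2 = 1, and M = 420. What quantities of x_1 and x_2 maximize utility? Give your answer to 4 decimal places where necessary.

x_1* = 63.3636, x_2* = 141.2

Substituting into the budget: x_1* = 6 + 2/3·(M − 6·p_1 − 15·p_2)/p_1, and x_2* = 15 + 1/3·(…)/p_2.
Discretionary income = 420 − 6·4.4 − 15·1 = 378.6; x_1* = 6 + 2/3·378.6/4.4 = 63.3636; x_2* = 15 + 1/3·378.6/1 = 141.2.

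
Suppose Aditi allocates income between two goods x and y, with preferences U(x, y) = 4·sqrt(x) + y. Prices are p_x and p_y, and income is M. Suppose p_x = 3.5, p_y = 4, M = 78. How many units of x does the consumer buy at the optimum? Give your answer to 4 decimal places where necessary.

x* = 5.2245

Set MRS = p_x/p_y: 2·x^(−1/2) = p_x/p_y.
Solve: √x = 2·p_y/p_x, so x*(p_x,p_y) = (2·p_y/p_x)², and y* = (M − p_x·x*)/p_y.
Plugging in: x* = (2·4/3.5)² = 5.2245.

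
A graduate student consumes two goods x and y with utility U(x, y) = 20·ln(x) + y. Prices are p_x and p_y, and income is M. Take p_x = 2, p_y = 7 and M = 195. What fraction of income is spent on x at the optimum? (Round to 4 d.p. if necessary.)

Set MRS = p_x/p_y: (20/x)/1 = p_x/p_y.
So x*(p_x,p_y) = 20·p_y/p_x, independent of income; and y* = (M − 20·p_y)/p_y.
At the given prices: x* = 20·7/2 = 70, and y* = 7.8571.
Expenditure on x: 2·70 = 140; share = 0.7179.

share on x = 0.7179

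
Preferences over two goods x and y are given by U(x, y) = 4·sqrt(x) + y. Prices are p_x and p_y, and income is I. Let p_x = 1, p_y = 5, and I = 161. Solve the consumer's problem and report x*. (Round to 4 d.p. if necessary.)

MU_x = 2/√x, MU_y = 1. Tangency: 2/√x = p_x/p_y.
Thus x* = (2·p_y/p_x)² — independent of I — with the rest of income spent on y.
Plugging in: x* = (2·5/1)² = 100.

x* = 100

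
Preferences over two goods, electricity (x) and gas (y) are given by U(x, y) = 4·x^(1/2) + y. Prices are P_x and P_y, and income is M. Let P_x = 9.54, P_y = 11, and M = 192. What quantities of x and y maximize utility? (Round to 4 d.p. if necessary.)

x* = 5.318, y* = 12.8424

Plugging in: x* = (2·11/9.54)² = 5.318, y* = 12.8424.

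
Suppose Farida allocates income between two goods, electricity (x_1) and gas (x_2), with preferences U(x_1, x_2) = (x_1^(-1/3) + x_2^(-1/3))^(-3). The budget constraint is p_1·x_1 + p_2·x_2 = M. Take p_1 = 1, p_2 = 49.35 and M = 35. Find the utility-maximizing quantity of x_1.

MU_x_1 ∝ x_1^(-4/3), MU_x_2 ∝ x_2^(-4/3), so MRS = (x_2/x_1)^(4/3) = p_1/p_2.
Hence x_2/x_1 = (p_1/p_2)^(1/(4/3)), i.e. raised to the 0.75 power.
With the ratio pinned down, the budget gives x_1* = M/(p_1 + p_2·(x_2/x_1)) and x_2* = (x_2/x_1)·x_1*.
Numerically x_2/x_1 = 0.053707, so x_1* = 35/(1 + 49.35·0.053707) = 9.5878.

x_1* = 9.5878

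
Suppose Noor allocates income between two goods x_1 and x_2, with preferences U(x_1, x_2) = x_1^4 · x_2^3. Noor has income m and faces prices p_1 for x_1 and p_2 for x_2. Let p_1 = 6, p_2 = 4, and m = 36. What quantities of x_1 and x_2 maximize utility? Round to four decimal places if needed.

Tangency: MRS = (4/3)·x_2/x_1 = p_1/p_2.
Rearranging, p_2·x_2 = (3/4)·p_1·x_1. Substituting into the budget gives p_1·x_1·(1 + (3/4)) = m.
Demand: x_1*(p_1,p_2,m) = 4/7·m/p_1 and x_2* = 3/7·m/p_2.
At p_1=6, p_2=4, m=36: x_1* = 4/7·36/6 = 3.4286, x_2* = 3.8571.

x_1* = 3.4286, x_2* = 3.8571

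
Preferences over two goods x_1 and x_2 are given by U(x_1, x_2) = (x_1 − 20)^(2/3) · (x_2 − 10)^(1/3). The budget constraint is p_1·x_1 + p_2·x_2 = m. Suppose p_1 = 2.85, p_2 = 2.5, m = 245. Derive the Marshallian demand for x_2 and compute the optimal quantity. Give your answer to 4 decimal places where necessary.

x_2* = 31.7333

Let x_1' = x_1−20, x_2' = x_2−10. MRS = 2·x_2'/x_1' = p_1/p_2.
Substituting into the budget: x_1* = 20 + 2/3·(m − 20·p_1 − 10·p_2)/p_1, and x_2* = 10 + 1/3·(…)/p_2.
Discretionary income = 245 − 20·2.85 − 10·2.5 = 163; x_2* = 10 + 1/3·163/2.5 = 31.7333.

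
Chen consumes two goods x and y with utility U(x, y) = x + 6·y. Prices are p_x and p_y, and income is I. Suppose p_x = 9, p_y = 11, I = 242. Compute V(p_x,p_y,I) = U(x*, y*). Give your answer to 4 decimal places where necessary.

Perfect substitutes: compare marginal utility per dollar. 1/p_x vs 6/p_y → 0.1111 vs 0.5455.
y gives more utility per dollar, so spend all income on y: y* = I/p_y, x* = 0.
Numerically: x* = 0, y* = 22.
Utility at the optimum: U(0, 22) = 132.

V = 132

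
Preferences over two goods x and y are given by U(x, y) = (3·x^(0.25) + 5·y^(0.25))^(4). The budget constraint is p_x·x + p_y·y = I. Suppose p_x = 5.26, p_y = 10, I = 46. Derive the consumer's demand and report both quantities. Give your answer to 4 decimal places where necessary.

MRS = MU_x/MU_y = (3/5)·(y/x)^(0.75). Set equal to p_x/p_y.
Solve for the ratio: y/x = [(5/3)·p_x/p_y]^(4/3).
Substitute y = (y/x)·x into the budget: x* = I/(p_x + p_y·(y/x)).
Numerically y/x = 0.839034, so x* = 46/(5.26 + 10·0.839034) = 3.3699 and y* = 0.839034·3.3699 = 2.8274.

x* = 3.3699, y* = 2.8274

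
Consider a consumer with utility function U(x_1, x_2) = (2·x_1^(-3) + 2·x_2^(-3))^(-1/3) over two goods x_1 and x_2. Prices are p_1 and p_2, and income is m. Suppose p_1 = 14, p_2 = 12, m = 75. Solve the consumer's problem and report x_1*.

x_1* = 2.8332

MU_x_1 ∝ 2·x_1^(-4), MU_x_2 ∝ 2·x_2^(-4), so MRS = (x_2/x_1)^(4) = p_1/p_2.
Solve for the ratio: x_2/x_1 = [p_1/p_2]^(0.25).
Substitute x_2 = (x_2/x_1)·x_1 into the budget: x_1* = m/(p_1 + p_2·(x_2/x_1)).
Numerically x_2/x_1 = 1.03929, so x_1* = 75/(14 + 12·1.03929) = 2.8332.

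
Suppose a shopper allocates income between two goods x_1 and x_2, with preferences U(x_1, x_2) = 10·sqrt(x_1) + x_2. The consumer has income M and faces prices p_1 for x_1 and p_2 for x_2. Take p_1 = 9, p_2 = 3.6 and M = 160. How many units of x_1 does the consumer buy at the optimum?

MU_x_1 = 5/√x_1, MU_x_2 = 1. Tangency: 5/√x_1 = p_1/p_2.
Thus x_1* = (5·p_2/p_1)² — independent of M — with the rest of income spent on x_2.
Plugging in: x_1* = (5·3.6/9)² = 4.

x_1* = 4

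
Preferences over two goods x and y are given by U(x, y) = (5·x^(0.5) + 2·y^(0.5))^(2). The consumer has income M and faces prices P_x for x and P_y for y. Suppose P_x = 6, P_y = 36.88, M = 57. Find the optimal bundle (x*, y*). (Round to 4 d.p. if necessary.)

x* = 9.259, y* = 0.0392

With the ratio pinned down, the budget gives x* = M/(P_x + P_y·(y/x)) and y* = (y/x)·x*.
Numerically y/x = 0.004235, so x* = 57/(6 + 36.88·0.004235) = 9.259 and y* = 0.004235·9.259 = 0.0392.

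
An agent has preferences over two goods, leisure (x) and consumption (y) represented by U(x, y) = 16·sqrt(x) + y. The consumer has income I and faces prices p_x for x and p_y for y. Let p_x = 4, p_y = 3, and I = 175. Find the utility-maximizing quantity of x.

Set MRS = p_x/p_y: 8·x^(−1/2) = p_x/p_y.
Thus x* = (8·p_y/p_x)² — independent of I — with the rest of income spent on y.
Plugging in: x* = (8·3/4)² = 36.

x* = 36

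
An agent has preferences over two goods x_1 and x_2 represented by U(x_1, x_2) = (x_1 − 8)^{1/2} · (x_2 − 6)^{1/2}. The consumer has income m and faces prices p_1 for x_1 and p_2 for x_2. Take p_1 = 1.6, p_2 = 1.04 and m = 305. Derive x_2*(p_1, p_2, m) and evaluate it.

MRS = (x_2−6)/(x_1−8). Tangency with p_1/p_2 gives x_2−6 = (p_1/p_2)·(x_1−8).
After buying the subsistence bundle (8, 6), a share 0.5 of the remaining income goes to x_1: x_1* = 8 + 0.5·(m − 8p_1 − 6p_2)/p_1.
Discretionary income = 305 − 8·1.6 − 6·1.04 = 285.96; x_2* = 6 + 0.5·285.96/1.04 = 143.4808.

x_2* = 143.4808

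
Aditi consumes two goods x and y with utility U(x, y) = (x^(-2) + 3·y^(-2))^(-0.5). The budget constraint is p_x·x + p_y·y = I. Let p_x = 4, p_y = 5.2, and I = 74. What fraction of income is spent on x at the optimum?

share on x = 0.3679

Numerically y/x = 1.321476, so x* = 74/(4 + 5.2·1.321476) = 6.8067 and y* = 1.321476·6.8067 = 8.9949.
Expenditure on x: 4·6.8067 = 27.2267; share = 0.3679.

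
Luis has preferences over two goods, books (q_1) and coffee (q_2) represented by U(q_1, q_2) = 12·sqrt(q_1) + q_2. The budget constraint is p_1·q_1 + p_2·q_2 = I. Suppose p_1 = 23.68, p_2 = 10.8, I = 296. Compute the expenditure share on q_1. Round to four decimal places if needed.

share on q_1 = 0.5991

Set MRS = p_1/p_2: 6·q_1^(−1/2) = p_1/p_2.
Thus q_1* = (6·p_2/p_1)² — independent of I — with the rest of income spent on q_2.
Plugging in: q_1* = (6·10.8/23.68)² = 7.4884, q_2* = 10.9885.
Expenditure on q_1: 23.68·7.4884 = 177.3243; share = 0.5991.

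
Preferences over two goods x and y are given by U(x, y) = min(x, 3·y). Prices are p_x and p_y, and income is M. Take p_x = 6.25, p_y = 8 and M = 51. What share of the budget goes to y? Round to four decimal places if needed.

Leontief preferences: the optimum is at the kink where x/3 = y/1, i.e. y = (1/3)·x.
Budget: p_x·x + p_y·(1/3)·x = M, so (3·p_x + p_y)·x = 3·M.
Demand: x*(p_x,p_y,M) = 3·M/(3·p_x + p_y), y* = M/(3·p_x + p_y).
Here 3·6.25 + 8 = 26.75, giving x* = 5.7196 and y* = 1.9065.
Expenditure on y: 8·1.9065 = 15.2523; share = 0.2991.

share on y = 0.2991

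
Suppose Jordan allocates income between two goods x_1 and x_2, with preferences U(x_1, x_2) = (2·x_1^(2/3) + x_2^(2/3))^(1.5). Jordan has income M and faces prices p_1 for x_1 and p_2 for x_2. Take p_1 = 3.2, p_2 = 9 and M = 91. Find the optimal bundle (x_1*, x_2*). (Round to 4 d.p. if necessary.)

MRS = MU_x_1/MU_x_2 = 2·(x_2/x_1)^(1/3). Set equal to p_1/p_2.
Solve for the ratio: x_2/x_1 = [(1/2)·p_1/p_2]^(3).
Substitute x_2 = (x_2/x_1)·x_1 into the budget: x_1* = M/(p_1 + p_2·(x_2/x_1)).
Numerically x_2/x_1 = 0.005619, so x_1* = 91/(3.2 + 9·0.005619) = 27.9951 and x_2* = 0.005619·27.9951 = 0.1573.

x_1* = 27.9951, x_2* = 0.1573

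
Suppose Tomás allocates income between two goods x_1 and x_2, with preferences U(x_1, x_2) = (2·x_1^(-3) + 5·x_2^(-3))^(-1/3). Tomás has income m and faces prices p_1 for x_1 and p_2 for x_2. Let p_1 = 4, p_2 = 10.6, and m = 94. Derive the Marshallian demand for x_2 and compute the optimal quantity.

x_2* = 6.4126

MRS = MU_x_1/MU_x_2 = (2/5)·(x_2/x_1)^(4). Set equal to p_1/p_2.
Solve for the ratio: x_2/x_1 = [(5/2)·p_1/p_2]^(0.25).
With the ratio pinned down, the budget gives x_1* = m/(p_1 + p_2·(x_2/x_1)) and x_2* = (x_2/x_1)·x_1*.
Numerically x_2/x_1 = 0.985538, so x_1* = 94/(4 + 10.6·0.985538) = 6.5067 and x_2* = 0.985538·6.5067 = 6.4126.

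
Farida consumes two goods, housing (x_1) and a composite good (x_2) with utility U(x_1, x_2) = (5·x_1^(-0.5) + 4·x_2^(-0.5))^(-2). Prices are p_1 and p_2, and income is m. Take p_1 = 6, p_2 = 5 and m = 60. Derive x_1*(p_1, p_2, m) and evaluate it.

x_1* = 5.5219

With the ratio pinned down, the budget gives x_1* = m/(p_1 + p_2·(x_2/x_1)) and x_2* = (x_2/x_1)·x_1*.
Numerically x_2/x_1 = 0.973152, so x_1* = 60/(6 + 5·0.973152) = 5.5219.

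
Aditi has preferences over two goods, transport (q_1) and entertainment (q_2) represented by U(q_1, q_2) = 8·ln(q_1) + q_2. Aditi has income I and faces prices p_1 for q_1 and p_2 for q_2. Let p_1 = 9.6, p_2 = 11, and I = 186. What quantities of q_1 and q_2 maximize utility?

At the given prices: q_1* = 8·11/9.6 = 9.1667, and q_2* = 8.9091.

q_1* = 9.1667, q_2* = 8.9091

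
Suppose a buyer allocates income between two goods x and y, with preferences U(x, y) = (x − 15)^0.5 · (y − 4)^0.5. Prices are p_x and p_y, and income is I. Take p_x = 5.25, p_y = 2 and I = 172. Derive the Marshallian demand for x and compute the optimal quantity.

This is Cobb-Douglas in (x−15, y−4): tangency gives 0.5·p_y·(y−4) = 0.5·p_x·(x−15).
After buying the subsistence bundle (15, 4), a share 0.5 of the remaining income goes to x: x* = 15 + 0.5·(I − 15p_x − 4p_y)/p_x.
Discretionary income = 172 − 15·5.25 − 4·2 = 85.25; x* = 15 + 0.5·85.25/5.25 = 23.119.

x* = 23.119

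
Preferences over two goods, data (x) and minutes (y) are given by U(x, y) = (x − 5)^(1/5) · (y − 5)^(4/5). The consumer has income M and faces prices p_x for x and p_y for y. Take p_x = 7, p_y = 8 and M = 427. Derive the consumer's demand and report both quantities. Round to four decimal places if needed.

x* = 15.0571, y* = 40.2

Discretionary income = 427 − 5·7 − 5·8 = 352; x* = 5 + 0.2·352/7 = 15.0571; y* = 5 + 0.8·352/8 = 40.2.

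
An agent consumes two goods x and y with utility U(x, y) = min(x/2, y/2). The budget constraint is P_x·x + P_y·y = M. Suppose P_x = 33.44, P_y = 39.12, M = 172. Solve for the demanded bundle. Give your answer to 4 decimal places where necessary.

x* = 2.3705, y* = 2.3705

Leontief preferences: the optimum is at the kink where x/2 = y/2, i.e. y = x.
Budget: P_x·x + P_y·x = M, so (2·P_x + 2·P_y)·x = 2·M.
Demand: x*(P_x,P_y,M) = 2·M/(2·P_x + 2·P_y), y* = 2·M/(2·P_x + 2·P_y).
Here 2·33.44 + 2·39.12 = 145.12, giving x* = 2.3705 and y* = 2.3705.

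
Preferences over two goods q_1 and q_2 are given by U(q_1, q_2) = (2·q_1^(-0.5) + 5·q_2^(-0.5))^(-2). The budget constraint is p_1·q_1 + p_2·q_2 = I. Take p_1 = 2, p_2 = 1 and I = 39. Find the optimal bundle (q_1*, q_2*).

q_1* = 7.9204, q_2* = 23.1593

Numerically q_2/q_1 = 2.924018, so q_1* = 39/(2 + 1·2.924018) = 7.9204 and q_2* = 2.924018·7.9204 = 23.1593.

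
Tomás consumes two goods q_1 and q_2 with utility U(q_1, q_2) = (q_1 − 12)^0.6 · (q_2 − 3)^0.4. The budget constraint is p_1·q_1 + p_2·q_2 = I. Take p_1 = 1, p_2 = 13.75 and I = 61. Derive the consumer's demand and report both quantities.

This is Cobb-Douglas in (q_1−12, q_2−3): tangency gives 0.6·p_2·(q_2−3) = 0.4·p_1·(q_1−12).
Substituting into the budget: q_1* = 12 + 0.6·(I − 12·p_1 − 3·p_2)/p_1, and q_2* = 3 + 0.4·(…)/p_2.
Discretionary income = 61 − 12·1 − 3·13.75 = 7.75; q_1* = 12 + 0.6·7.75/1 = 16.65; q_2* = 3 + 0.4·7.75/13.75 = 3.2255.

q_1* = 16.65, q_2* = 3.2255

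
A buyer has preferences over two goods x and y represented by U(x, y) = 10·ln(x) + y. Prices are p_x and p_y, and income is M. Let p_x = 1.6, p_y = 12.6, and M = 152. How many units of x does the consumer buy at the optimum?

x* = 78.75

Set MRS = p_x/p_y: (10/x)/1 = p_x/p_y.
So x*(p_x,p_y) = 10·p_y/p_x, independent of income; and y* = (M − 10·p_y)/p_y.
At the given prices: x* = 10·12.6/1.6 = 78.75.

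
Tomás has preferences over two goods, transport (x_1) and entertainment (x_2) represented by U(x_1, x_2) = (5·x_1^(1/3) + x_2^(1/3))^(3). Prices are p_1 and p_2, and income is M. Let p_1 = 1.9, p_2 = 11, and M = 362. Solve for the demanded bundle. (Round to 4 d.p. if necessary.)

x_1* = 183.6978, x_2* = 1.1795

MU_x_1 ∝ 5·x_1^(-2/3), MU_x_2 ∝ x_2^(-2/3), so MRS = 5·(x_2/x_1)^(2/3) = p_1/p_2.
Solve for the ratio: x_2/x_1 = [(1/5)·p_1/p_2]^(1.5).
Substitute x_2 = (x_2/x_1)·x_1 into the budget: x_1* = M/(p_1 + p_2·(x_2/x_1)).
Numerically x_2/x_1 = 0.006421, so x_1* = 362/(1.9 + 11·0.006421) = 183.6978 and x_2* = 0.006421·183.6978 = 1.1795.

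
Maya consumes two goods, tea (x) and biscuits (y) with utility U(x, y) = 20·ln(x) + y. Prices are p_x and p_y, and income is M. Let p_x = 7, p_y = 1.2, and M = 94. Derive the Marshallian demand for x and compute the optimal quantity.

MU_x = 20/x, MU_y = 1. Tangency: 20/x = p_x/p_y.
So x*(p_x,p_y) = 20·p_y/p_x, independent of income; and y* = (M − 20·p_y)/p_y.
At the given prices: x* = 20·1.2/7 = 3.4286.

x* = 3.4286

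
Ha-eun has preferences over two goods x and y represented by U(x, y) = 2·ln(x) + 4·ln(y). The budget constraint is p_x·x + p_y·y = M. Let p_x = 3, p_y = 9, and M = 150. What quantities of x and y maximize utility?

At p_x=3, p_y=9, M=150: x* = 1/3·150/3 = 16.6667, y* = 11.1111.

x* = 16.6667, y* = 11.1111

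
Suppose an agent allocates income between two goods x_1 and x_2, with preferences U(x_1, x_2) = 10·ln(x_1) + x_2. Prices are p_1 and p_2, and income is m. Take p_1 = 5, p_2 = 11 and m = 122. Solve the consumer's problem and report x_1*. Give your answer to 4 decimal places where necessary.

MU_x_1 = 10/x_1, MU_x_2 = 1. Tangency: 10/x_1 = p_1/p_2.
So x_1*(p_1,p_2) = 10·p_2/p_1, independent of income; and x_2* = (m − 10·p_2)/p_2.
At the given prices: x_1* = 10·11/5 = 22.

x_1* = 22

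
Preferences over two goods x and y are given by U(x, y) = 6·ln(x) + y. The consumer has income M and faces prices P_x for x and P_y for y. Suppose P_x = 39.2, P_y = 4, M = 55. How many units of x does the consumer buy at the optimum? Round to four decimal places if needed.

Set MRS = P_x/P_y: (6/x)/1 = P_x/P_y.
So x*(P_x,P_y) = 6·P_y/P_x, independent of income; and y* = (M − 6·P_y)/P_y.
At the given prices: x* = 6·4/39.2 = 0.6122.

x* = 0.6122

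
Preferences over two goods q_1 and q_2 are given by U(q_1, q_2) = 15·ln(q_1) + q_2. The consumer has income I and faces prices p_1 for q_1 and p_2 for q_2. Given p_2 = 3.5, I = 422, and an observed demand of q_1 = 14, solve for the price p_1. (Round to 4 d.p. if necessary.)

p_1 = 3.75

MU_q_1 = 15/q_1, MU_q_2 = 1. Tangency: 15/q_1 = p_1/p_2.
So q_1*(p_1,p_2) = 15·p_2/p_1, independent of income; and q_2* = (I − 15·p_2)/p_2.
Set q_1* = 14 in the demand function and solve for p_1: p_1 = 3.75.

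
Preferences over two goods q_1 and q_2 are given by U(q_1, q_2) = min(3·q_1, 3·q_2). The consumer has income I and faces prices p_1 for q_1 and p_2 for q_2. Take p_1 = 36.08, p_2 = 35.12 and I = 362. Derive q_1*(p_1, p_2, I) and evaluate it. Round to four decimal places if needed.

With perfect complements, no substitution: consume in ratio q_1:q_2 = 3:3.
Budget: p_1·q_1 + p_2·q_1 = I, so (3·p_1 + 3·p_2)·q_1 = 3·I.
Demand: q_1*(p_1,p_2,I) = 3·I/(3·p_1 + 3·p_2), q_2* = 3·I/(3·p_1 + 3·p_2).
Here 3·36.08 + 3·35.12 = 213.6, giving q_1* = 5.0843.

q_1* = 5.0843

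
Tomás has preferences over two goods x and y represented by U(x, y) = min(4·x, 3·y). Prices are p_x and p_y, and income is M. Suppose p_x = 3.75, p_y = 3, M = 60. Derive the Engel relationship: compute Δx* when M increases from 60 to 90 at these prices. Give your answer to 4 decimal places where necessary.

Δx* = 3.871

Leontief preferences: the optimum is at the kink where x/3 = y/4, i.e. y = (4/3)·x.
Budget: p_x·x + p_y·(4/3)·x = M, so (3·p_x + 4·p_y)·x = 3·M.
Demand: x*(p_x,p_y,M) = 3·M/(3·p_x + 4·p_y), y* = 4·M/(3·p_x + 4·p_y).
Here 3·3.75 + 4·3 = 23.25, giving x* = 7.7419.
At M' = 90: x* = 11.6129. Change: 11.6129 − 7.7419 = 3.871.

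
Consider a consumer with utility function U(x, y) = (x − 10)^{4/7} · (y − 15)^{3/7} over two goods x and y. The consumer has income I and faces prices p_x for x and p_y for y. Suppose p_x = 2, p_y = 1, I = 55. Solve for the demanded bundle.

x* = 15.7143, y* = 23.5714

Let x' = x−10, y' = y−15. MRS = (4/3)·y'/x' = p_x/p_y.
Substituting into the budget: x* = 10 + 4/7·(I − 10·p_x − 15·p_y)/p_x, and y* = 15 + 3/7·(…)/p_y.
Discretionary income = 55 − 10·2 − 15·1 = 20; x* = 10 + 4/7·20/2 = 15.7143; y* = 15 + 3/7·20/1 = 23.5714.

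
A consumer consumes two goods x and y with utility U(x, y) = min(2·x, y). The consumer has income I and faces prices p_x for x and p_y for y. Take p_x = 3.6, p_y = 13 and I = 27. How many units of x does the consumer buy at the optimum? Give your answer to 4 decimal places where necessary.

x* = 0.9122

Leontief preferences: the optimum is at the kink where x/1 = y/2, i.e. y = 2·x.
Budget: p_x·x + p_y·2·x = I, so (p_x + 2·p_y)·x = I.
Demand: x*(p_x,p_y,I) = I/(p_x + 2·p_y), y* = 2·I/(p_x + 2·p_y).
Here 3.6 + 2·13 = 29.6, giving x* = 0.9122.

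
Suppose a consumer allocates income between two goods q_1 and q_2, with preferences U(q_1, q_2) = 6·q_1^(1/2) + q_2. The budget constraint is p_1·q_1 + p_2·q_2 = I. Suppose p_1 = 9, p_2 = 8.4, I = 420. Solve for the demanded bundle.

q_1* = 7.84, q_2* = 41.6

Set MRS = p_1/p_2: 3·q_1^(−1/2) = p_1/p_2.
Thus q_1* = (3·p_2/p_1)² — independent of I — with the rest of income spent on q_2.
Plugging in: q_1* = (3·8.4/9)² = 7.84, q_2* = 41.6.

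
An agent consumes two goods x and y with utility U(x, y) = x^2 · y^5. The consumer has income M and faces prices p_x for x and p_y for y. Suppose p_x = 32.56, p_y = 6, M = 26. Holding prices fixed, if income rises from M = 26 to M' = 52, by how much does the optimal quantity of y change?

Demand: x*(p_x,p_y,M) = 2/7·M/p_x and y* = 5/7·M/p_y.
At p_x=32.56, p_y=6, M=26: y* = 5/7·26/6 = 3.0952.
At M' = 52: y* = 6.1905. Change: 6.1905 − 3.0952 = 3.0952.

Δy* = 3.0952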